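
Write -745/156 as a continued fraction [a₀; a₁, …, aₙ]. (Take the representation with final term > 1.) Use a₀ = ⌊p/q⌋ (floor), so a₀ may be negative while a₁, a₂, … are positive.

[-5; 4, 2, 5, 3]

-745 = -5×156 + 35
156 = 4×35 + 16
35 = 2×16 + 3
16 = 5×3 + 1
3 = 3×1 + 0  (stop)
So -745/156 = [-5; 4, 2, 5, 3].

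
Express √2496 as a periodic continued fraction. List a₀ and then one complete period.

a₀ = ⌊√2496⌋ = 49.
With m₀=0, d₀=1 and mₖ₊₁ = dₖaₖ − mₖ, dₖ₊₁ = (n − mₖ₊₁²)/dₖ, aₖ₊₁ = ⌊(a₀+mₖ₊₁)/dₖ₊₁⌋:
  k=1: m=49, d=95, a=1
  k=2: m=46, d=4, a=23
  k=3: m=46, d=95, a=1
  k=4: m=49, d=1, a=98
d=1 and a=2a₀=98 at k=4, so the next step gives (m, d) = (49, 95) again — its k=1 value — and the period has length 4.

[49; 1, 23, 1, 98]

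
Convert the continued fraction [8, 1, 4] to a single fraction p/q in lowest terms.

44/5

Fold from the inside: start with 4/1.
  1 + 1/4 = 5/4
  8 + 4/5 = 44/5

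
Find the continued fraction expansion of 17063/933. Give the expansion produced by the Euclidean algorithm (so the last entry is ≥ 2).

17063 = 18·933 + 269
933 = 3·269 + 126
269 = 2·126 + 17
126 = 7·17 + 7
17 = 2·7 + 3
7 = 2·3 + 1
3 = 3·1 + 0  (stop)
So 17063/933 = [18; 3, 2, 7, 2, 2, 3].

[18; 3, 2, 7, 2, 2, 3]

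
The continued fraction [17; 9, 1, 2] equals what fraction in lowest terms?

Fold from the inside: start with 2/1.
  1 + 1/2 = 3/2
  9 + 2/3 = 29/3
  17 + 3/29 = 496/29

496/29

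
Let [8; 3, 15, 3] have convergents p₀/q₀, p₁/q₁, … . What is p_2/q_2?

383/46

Using pₖ = aₖpₖ₋₁ + pₖ₋₂, qₖ = aₖqₖ₋₁ + qₖ₋₂ (with p₋₁=1, p₋₂=0, q₋₁=0, q₋₂=1):
  k=0: a=8, p=8, q=1
  k=1: a=3, p=25, q=3
  k=2: a=15, p=383, q=46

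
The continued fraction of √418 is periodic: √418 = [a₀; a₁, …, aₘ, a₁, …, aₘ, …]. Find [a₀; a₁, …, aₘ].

[20; 2, 4, 20, 4, 2, 40]

a₀ = ⌊√418⌋ = 20.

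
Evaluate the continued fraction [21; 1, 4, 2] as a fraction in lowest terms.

240/11

Using pₖ = aₖpₖ₋₁ + pₖ₋₂ and qₖ = aₖqₖ₋₁ + qₖ₋₂:
  k=0: a=21, p=21, q=1
  k=1: a=1, p=22, q=1
  k=2: a=4, p=109, q=5
  k=3: a=2, p=240, q=11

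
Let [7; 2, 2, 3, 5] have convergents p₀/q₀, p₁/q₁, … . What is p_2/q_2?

37/5

Using pₖ = aₖpₖ₋₁ + pₖ₋₂, qₖ = aₖqₖ₋₁ + qₖ₋₂ (with p₋₁=1, p₋₂=0, q₋₁=0, q₋₂=1):
  k=0: a=7, p=7, q=1
  k=1: a=2, p=15, q=2
  k=2: a=2, p=37, q=5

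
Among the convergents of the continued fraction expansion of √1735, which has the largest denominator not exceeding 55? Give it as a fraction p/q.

√1735 = [41; 1, 1, 1, 7, 1, 1, 1, 82, …] (period length 8).
Convergents:
  p_0/q_0 = 41/1
  p_1/q_1 = 42/1
  p_2/q_2 = 83/2
  p_3/q_3 = 125/3
  p_4/q_4 = 958/23
  p_5/q_5 = 1083/26
  p_6/q_6 = 2041/49
  p_7/q_7 = 3124/75
q_6 = 49 ≤ 55 < 75 = q_7, so the answer is 2041/49.

2041/49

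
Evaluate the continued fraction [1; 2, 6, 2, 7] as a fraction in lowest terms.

Using pₖ = aₖpₖ₋₁ + pₖ₋₂ and qₖ = aₖqₖ₋₁ + qₖ₋₂:
  k=0: a=1, p=1, q=1
  k=1: a=2, p=3, q=2
  k=2: a=6, p=19, q=13
  k=3: a=2, p=41, q=28
  k=4: a=7, p=306, q=209

306/209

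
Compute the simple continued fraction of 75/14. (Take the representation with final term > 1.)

75 = 5·14 + 5
14 = 2·5 + 4
5 = 1·4 + 1
4 = 4·1 + 0  (stop)
So 75/14 = [5; 2, 1, 4].

[5; 2, 1, 4]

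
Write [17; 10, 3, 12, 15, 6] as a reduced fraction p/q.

Fold from the inside: start with 6/1.
  15 + 1/6 = 91/6
  12 + 6/91 = 1098/91
  3 + 91/1098 = 3385/1098
  10 + 1098/3385 = 34948/3385
  17 + 3385/34948 = 597501/34948

597501/34948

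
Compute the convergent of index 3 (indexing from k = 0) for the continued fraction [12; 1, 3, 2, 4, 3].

115/9

Using pₖ = aₖpₖ₋₁ + pₖ₋₂, qₖ = aₖqₖ₋₁ + qₖ₋₂ (with p₋₁=1, p₋₂=0, q₋₁=0, q₋₂=1):
  k=0: a=12, p=12, q=1
  k=1: a=1, p=13, q=1
  k=2: a=3, p=51, q=4
  k=3: a=2, p=115, q=9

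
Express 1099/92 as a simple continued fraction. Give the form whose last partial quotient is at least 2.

1099 = 11*92 + 87
92 = 1*87 + 5
87 = 17*5 + 2
5 = 2*2 + 1
2 = 2*1 + 0  (stop)
So 1099/92 = [11; 1, 17, 2, 2].

[11; 1, 17, 2, 2]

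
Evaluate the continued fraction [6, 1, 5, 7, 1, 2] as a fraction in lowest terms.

Fold from the inside: start with 2/1.
  1 + 1/2 = 3/2
  7 + 2/3 = 23/3
  5 + 3/23 = 118/23
  1 + 23/118 = 141/118
  6 + 118/141 = 964/141

964/141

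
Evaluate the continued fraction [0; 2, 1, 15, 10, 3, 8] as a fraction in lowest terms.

4153/12201

Using pₖ = aₖpₖ₋₁ + pₖ₋₂ and qₖ = aₖqₖ₋₁ + qₖ₋₂:
  k=0: a=0, p=0, q=1
  k=1: a=2, p=1, q=2
  k=2: a=1, p=1, q=3
  k=3: a=15, p=16, q=47
  k=4: a=10, p=161, q=473
  k=5: a=3, p=499, q=1466
  k=6: a=8, p=4153, q=12201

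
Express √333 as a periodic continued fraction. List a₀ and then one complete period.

[18; 4, 36]

a₀ = ⌊√333⌋ = 18.
With m₀=0, d₀=1 and mₖ₊₁ = dₖaₖ − mₖ, dₖ₊₁ = (n − mₖ₊₁²)/dₖ, aₖ₊₁ = ⌊(a₀+mₖ₊₁)/dₖ₊₁⌋:
  k=1: m=18, d=9, a=4
  k=2: m=18, d=1, a=36
d=1 and a=2a₀=36 at k=2, so the next step gives (m, d) = (18, 9) again — its k=1 value — and the period has length 2.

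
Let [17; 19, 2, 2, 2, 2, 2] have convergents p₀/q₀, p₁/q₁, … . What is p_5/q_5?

Using pₖ = aₖpₖ₋₁ + pₖ₋₂, qₖ = aₖqₖ₋₁ + qₖ₋₂ (with p₋₁=1, p₋₂=0, q₋₁=0, q₋₂=1):
  k=0: a=17, p=17, q=1
  k=1: a=19, p=324, q=19
  k=2: a=2, p=665, q=39
  k=3: a=2, p=1654, q=97
  k=4: a=2, p=3973, q=233
  k=5: a=2, p=9600, q=563

9600/563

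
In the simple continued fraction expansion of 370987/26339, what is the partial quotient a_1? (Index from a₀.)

11

370987 = 14·26339 + 2241   →  a_0 = 14
26339 = 11·2241 + 1688   →  a_1 = 11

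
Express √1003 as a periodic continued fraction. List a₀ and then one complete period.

a₀ = ⌊√1003⌋ = 31.
With m₀=0, d₀=1 and mₖ₊₁ = dₖaₖ − mₖ, dₖ₊₁ = (n − mₖ₊₁²)/dₖ, aₖ₊₁ = ⌊(a₀+mₖ₊₁)/dₖ₊₁⌋:
  k=1: m=31, d=42, a=1
  k=2: m=11, d=21, a=2
  k=3: m=31, d=2, a=31
  k=4: m=31, d=21, a=2
  k=5: m=11, d=42, a=1
  k=6: m=31, d=1, a=62
d=1 and a=2a₀=62 at k=6, so the next step gives (m, d) = (31, 42) again — its k=1 value — and the period has length 6.

[31; 1, 2, 31, 2, 1, 62]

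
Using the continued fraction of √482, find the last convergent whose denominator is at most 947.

√482 = [21; 1, 20, 1, 42, …] (period length 4).
Convergents:
  p_0/q_0 = 21/1
  p_1/q_1 = 22/1
  p_2/q_2 = 461/21
  p_3/q_3 = 483/22
  p_4/q_4 = 20747/945
  p_5/q_5 = 21230/967
q_4 = 945 ≤ 947 < 967 = q_5, so the answer is 20747/945.

20747/945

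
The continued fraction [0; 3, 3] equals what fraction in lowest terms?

Fold from the inside: start with 3/1.
  3 + 1/3 = 10/3
  0 + 3/10 = 3/10

3/10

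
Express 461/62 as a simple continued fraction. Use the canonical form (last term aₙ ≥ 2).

461 = 7*62 + 27
62 = 2*27 + 8
27 = 3*8 + 3
8 = 2*3 + 2
3 = 1*2 + 1
2 = 2*1 + 0  (stop)
So 461/62 = [7; 2, 3, 2, 1, 2].

[7; 2, 3, 2, 1, 2]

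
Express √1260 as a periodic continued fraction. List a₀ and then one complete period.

a₀ = ⌊√1260⌋ = 35.
With m₀=0, d₀=1 and mₖ₊₁ = dₖaₖ − mₖ, dₖ₊₁ = (n − mₖ₊₁²)/dₖ, aₖ₊₁ = ⌊(a₀+mₖ₊₁)/dₖ₊₁⌋:
  k=1: m=35, d=35, a=2
  k=2: m=35, d=1, a=70
d=1 and a=2a₀=70 at k=2, so the next step gives (m, d) = (35, 35) again — its k=1 value — and the period has length 2.

[35; 2, 70]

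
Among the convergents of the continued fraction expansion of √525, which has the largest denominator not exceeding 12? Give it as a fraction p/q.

252/11

√525 = [22; 1, 10, 2, 10, 1, 44, …] (period length 6).
Convergents:
  p_0/q_0 = 22/1
  p_1/q_1 = 23/1
  p_2/q_2 = 252/11
  p_3/q_3 = 527/23
q_2 = 11 ≤ 12 < 23 = q_3, so the answer is 252/11.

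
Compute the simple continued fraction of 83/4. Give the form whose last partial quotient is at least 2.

83 = 20·4 + 3
4 = 1·3 + 1
3 = 3·1 + 0  (stop)
So 83/4 = [20; 1, 3].

[20; 1, 3]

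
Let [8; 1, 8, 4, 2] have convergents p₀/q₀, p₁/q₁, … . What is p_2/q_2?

Using pₖ = aₖpₖ₋₁ + pₖ₋₂, qₖ = aₖqₖ₋₁ + qₖ₋₂ (with p₋₁=1, p₋₂=0, q₋₁=0, q₋₂=1):
  k=0: a=8, p=8, q=1
  k=1: a=1, p=9, q=1
  k=2: a=8, p=80, q=9

80/9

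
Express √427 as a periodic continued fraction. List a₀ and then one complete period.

[20; 1, 1, 1, 40]

a₀ = ⌊√427⌋ = 20.
With m₀=0, d₀=1 and mₖ₊₁ = dₖaₖ − mₖ, dₖ₊₁ = (n − mₖ₊₁²)/dₖ, aₖ₊₁ = ⌊(a₀+mₖ₊₁)/dₖ₊₁⌋:
  k=1: m=20, d=27, a=1
  k=2: m=7, d=14, a=1
  k=3: m=7, d=27, a=1
  k=4: m=20, d=1, a=40
d=1 and a=2a₀=40 at k=4, so the next step gives (m, d) = (20, 27) again — its k=1 value — and the period has length 4.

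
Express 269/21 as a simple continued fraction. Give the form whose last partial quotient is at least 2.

269 = 12·21 + 17
21 = 1·17 + 4
17 = 4·4 + 1
4 = 4·1 + 0  (stop)
So 269/21 = [12; 1, 4, 4].

[12; 1, 4, 4]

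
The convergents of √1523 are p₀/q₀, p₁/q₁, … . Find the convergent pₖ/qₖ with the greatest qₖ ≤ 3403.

118755/3043

√1523 = [39; 39, 78, …] (period length 2).
Convergents:
  p_0/q_0 = 39/1
  p_1/q_1 = 1522/39
  p_2/q_2 = 118755/3043
  p_3/q_3 = 4632967/118716
q_2 = 3043 ≤ 3403 < 118716 = q_3, so the answer is 118755/3043.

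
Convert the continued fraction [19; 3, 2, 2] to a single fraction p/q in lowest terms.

328/17

Fold from the inside: start with 2/1.
  2 + 1/2 = 5/2
  3 + 2/5 = 17/5
  19 + 5/17 = 328/17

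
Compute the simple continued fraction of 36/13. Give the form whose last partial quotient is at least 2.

[2; 1, 3, 3]

36 = 2×13 + 10
13 = 1×10 + 3
10 = 3×3 + 1
3 = 3×1 + 0  (stop)
So 36/13 = [2; 1, 3, 3].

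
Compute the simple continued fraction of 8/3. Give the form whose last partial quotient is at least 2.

8 = 2*3 + 2
3 = 1*2 + 1
2 = 2*1 + 0  (stop)
So 8/3 = [2; 1, 2].

[2; 1, 2]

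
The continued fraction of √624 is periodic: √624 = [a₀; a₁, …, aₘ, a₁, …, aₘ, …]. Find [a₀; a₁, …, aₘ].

a₀ = ⌊√624⌋ = 24.
With m₀=0, d₀=1 and mₖ₊₁ = dₖaₖ − mₖ, dₖ₊₁ = (n − mₖ₊₁²)/dₖ, aₖ₊₁ = ⌊(a₀+mₖ₊₁)/dₖ₊₁⌋:
  k=1: m=24, d=48, a=1
  k=2: m=24, d=1, a=48
d=1 and a=2a₀=48 at k=2, so the next step gives (m, d) = (24, 48) again — its k=1 value — and the period has length 2.

[24; 1, 48]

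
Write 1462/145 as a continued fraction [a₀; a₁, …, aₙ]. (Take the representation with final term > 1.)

[10; 12, 12]

1462 = 10×145 + 12
145 = 12×12 + 1
12 = 12×1 + 0  (stop)
So 1462/145 = [10; 12, 12].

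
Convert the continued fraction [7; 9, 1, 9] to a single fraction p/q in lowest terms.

Fold from the inside: start with 9/1.
  1 + 1/9 = 10/9
  9 + 9/10 = 99/10
  7 + 10/99 = 703/99

703/99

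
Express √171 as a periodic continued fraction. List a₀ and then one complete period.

a₀ = ⌊√171⌋ = 13.
With m₀=0, d₀=1 and mₖ₊₁ = dₖaₖ − mₖ, dₖ₊₁ = (n − mₖ₊₁²)/dₖ, aₖ₊₁ = ⌊(a₀+mₖ₊₁)/dₖ₊₁⌋:
  k=1: m=13, d=2, a=13
  k=2: m=13, d=1, a=26
d=1 and a=2a₀=26 at k=2, so the next step gives (m, d) = (13, 2) again — its k=1 value — and the period has length 2.

[13; 13, 26]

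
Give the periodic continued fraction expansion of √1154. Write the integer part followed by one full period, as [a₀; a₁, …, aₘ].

a₀ = ⌊√1154⌋ = 33.
With m₀=0, d₀=1 and mₖ₊₁ = dₖaₖ − mₖ, dₖ₊₁ = (n − mₖ₊₁²)/dₖ, aₖ₊₁ = ⌊(a₀+mₖ₊₁)/dₖ₊₁⌋:
  k=1: m=33, d=65, a=1
  k=2: m=32, d=2, a=32
  k=3: m=32, d=65, a=1
  k=4: m=33, d=1, a=66
d=1 and a=2a₀=66 at k=4, so the next step gives (m, d) = (33, 65) again — its k=1 value — and the period has length 4.

[33; 1, 32, 1, 66]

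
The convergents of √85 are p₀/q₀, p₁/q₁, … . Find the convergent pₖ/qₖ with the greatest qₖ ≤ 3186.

27926/3029

√85 = [9; 4, 1, 1, 4, 18, …] (period length 5).
Convergents:
  p_0/q_0 = 9/1
  p_1/q_1 = 37/4
  p_2/q_2 = 46/5
  p_3/q_3 = 83/9
  p_4/q_4 = 378/41
  p_5/q_5 = 6887/747
  p_6/q_6 = 27926/3029
  p_7/q_7 = 34813/3776
q_6 = 3029 ≤ 3186 < 3776 = q_7, so the answer is 27926/3029.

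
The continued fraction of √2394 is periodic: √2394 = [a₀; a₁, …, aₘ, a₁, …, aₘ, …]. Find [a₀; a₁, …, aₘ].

[48; 1, 12, 1, 96]

a₀ = ⌊√2394⌋ = 48.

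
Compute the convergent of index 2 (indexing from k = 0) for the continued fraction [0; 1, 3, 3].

3/4

Using pₖ = aₖpₖ₋₁ + pₖ₋₂, qₖ = aₖqₖ₋₁ + qₖ₋₂ (with p₋₁=1, p₋₂=0, q₋₁=0, q₋₂=1):
  k=0: a=0, p=0, q=1
  k=1: a=1, p=1, q=1
  k=2: a=3, p=3, q=4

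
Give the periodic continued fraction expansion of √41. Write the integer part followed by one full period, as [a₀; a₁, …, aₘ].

[6; 2, 2, 12]

a₀ = ⌊√41⌋ = 6.
With m₀=0, d₀=1 and mₖ₊₁ = dₖaₖ − mₖ, dₖ₊₁ = (n − mₖ₊₁²)/dₖ, aₖ₊₁ = ⌊(a₀+mₖ₊₁)/dₖ₊₁⌋:
  k=1: m=6, d=5, a=2
  k=2: m=4, d=5, a=2
  k=3: m=6, d=1, a=12
d=1 and a=2a₀=12 at k=3, so the next step gives (m, d) = (6, 5) again — its k=1 value — and the period has length 3.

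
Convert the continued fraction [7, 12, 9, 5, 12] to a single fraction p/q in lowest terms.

Fold from the inside: start with 12/1.
  5 + 1/12 = 61/12
  9 + 12/61 = 561/61
  12 + 61/561 = 6793/561
  7 + 561/6793 = 48112/6793

48112/6793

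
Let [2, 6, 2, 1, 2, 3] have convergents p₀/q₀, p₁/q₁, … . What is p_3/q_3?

Using pₖ = aₖpₖ₋₁ + pₖ₋₂, qₖ = aₖqₖ₋₁ + qₖ₋₂ (with p₋₁=1, p₋₂=0, q₋₁=0, q₋₂=1):
  k=0: a=2, p=2, q=1
  k=1: a=6, p=13, q=6
  k=2: a=2, p=28, q=13
  k=3: a=1, p=41, q=19

41/19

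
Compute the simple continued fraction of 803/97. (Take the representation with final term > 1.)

[8; 3, 1, 1, 2, 5]

803 = 8*97 + 27
97 = 3*27 + 16
27 = 1*16 + 11
16 = 1*11 + 5
11 = 2*5 + 1
5 = 5*1 + 0  (stop)
So 803/97 = [8; 3, 1, 1, 2, 5].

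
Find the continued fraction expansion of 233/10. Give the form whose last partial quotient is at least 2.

[23; 3, 3]

233 = 23*10 + 3
10 = 3*3 + 1
3 = 3*1 + 0  (stop)
So 233/10 = [23; 3, 3].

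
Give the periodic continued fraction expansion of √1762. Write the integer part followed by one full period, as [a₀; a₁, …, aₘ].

a₀ = ⌊√1762⌋ = 41.
With m₀=0, d₀=1 and mₖ₊₁ = dₖaₖ − mₖ, dₖ₊₁ = (n − mₖ₊₁²)/dₖ, aₖ₊₁ = ⌊(a₀+mₖ₊₁)/dₖ₊₁⌋:
  k=1: m=41, d=81, a=1
  k=2: m=40, d=2, a=40
  k=3: m=40, d=81, a=1
  k=4: m=41, d=1, a=82
d=1 and a=2a₀=82 at k=4, so the next step gives (m, d) = (41, 81) again — its k=1 value — and the period has length 4.

[41; 1, 40, 1, 82]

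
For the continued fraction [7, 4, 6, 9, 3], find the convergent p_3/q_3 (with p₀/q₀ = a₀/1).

Using pₖ = aₖpₖ₋₁ + pₖ₋₂, qₖ = aₖqₖ₋₁ + qₖ₋₂ (with p₋₁=1, p₋₂=0, q₋₁=0, q₋₂=1):
  k=0: a=7, p=7, q=1
  k=1: a=4, p=29, q=4
  k=2: a=6, p=181, q=25
  k=3: a=9, p=1658, q=229

1658/229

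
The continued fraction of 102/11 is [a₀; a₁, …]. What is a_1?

3

102 = 9·11 + 3   →  a_0 = 9
11 = 3·3 + 2   →  a_1 = 3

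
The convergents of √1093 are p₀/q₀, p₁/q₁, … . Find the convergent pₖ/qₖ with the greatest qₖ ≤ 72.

√1093 = [33; 16, 1, 1, 16, 66, …] (period length 5).
Convergents:
  p_0/q_0 = 33/1
  p_1/q_1 = 529/16
  p_2/q_2 = 562/17
  p_3/q_3 = 1091/33
  p_4/q_4 = 18018/545
q_3 = 33 ≤ 72 < 545 = q_4, so the answer is 1091/33.

1091/33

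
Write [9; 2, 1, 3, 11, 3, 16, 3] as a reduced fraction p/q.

Fold from the inside: start with 3/1.
  16 + 1/3 = 49/3
  3 + 3/49 = 150/49
  11 + 49/150 = 1699/150
  3 + 150/1699 = 5247/1699
  1 + 1699/5247 = 6946/5247
  2 + 5247/6946 = 19139/6946
  9 + 6946/19139 = 179197/19139

179197/19139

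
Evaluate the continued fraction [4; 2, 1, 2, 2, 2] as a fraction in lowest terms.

Fold from the inside: start with 2/1.
  2 + 1/2 = 5/2
  2 + 2/5 = 12/5
  1 + 5/12 = 17/12
  2 + 12/17 = 46/17
  4 + 17/46 = 201/46

201/46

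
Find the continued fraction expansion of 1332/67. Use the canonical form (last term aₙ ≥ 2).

[19; 1, 7, 2, 1, 2]

1332 = 19×67 + 59
67 = 1×59 + 8
59 = 7×8 + 3
8 = 2×3 + 2
3 = 1×2 + 1
2 = 2×1 + 0  (stop)
So 1332/67 = [19; 1, 7, 2, 1, 2].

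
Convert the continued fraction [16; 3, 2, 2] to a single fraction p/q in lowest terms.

Using pₖ = aₖpₖ₋₁ + pₖ₋₂ and qₖ = aₖqₖ₋₁ + qₖ₋₂:
  k=0: a=16, p=16, q=1
  k=1: a=3, p=49, q=3
  k=2: a=2, p=114, q=7
  k=3: a=2, p=277, q=17

277/17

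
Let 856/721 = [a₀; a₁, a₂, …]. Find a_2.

2

856 = 1·721 + 135   →  a_0 = 1
721 = 5·135 + 46   →  a_1 = 5
135 = 2·46 + 43   →  a_2 = 2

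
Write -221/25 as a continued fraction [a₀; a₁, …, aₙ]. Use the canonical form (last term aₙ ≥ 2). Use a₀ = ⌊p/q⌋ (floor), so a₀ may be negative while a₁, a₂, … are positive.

[-9; 6, 4]

-221 = -9·25 + 4
25 = 6·4 + 1
4 = 4·1 + 0  (stop)
So -221/25 = [-9; 6, 4].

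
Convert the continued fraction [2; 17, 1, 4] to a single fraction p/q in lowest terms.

183/89

Using pₖ = aₖpₖ₋₁ + pₖ₋₂ and qₖ = aₖqₖ₋₁ + qₖ₋₂:
  k=0: a=2, p=2, q=1
  k=1: a=17, p=35, q=17
  k=2: a=1, p=37, q=18
  k=3: a=4, p=183, q=89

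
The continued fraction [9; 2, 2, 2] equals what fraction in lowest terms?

113/12

Fold from the inside: start with 2/1.
  2 + 1/2 = 5/2
  2 + 2/5 = 12/5
  9 + 5/12 = 113/12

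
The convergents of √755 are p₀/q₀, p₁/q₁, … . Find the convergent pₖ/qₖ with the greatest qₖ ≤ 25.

577/21

√755 = [27; 2, 10, 2, 54, …] (period length 4).
Convergents:
  p_0/q_0 = 27/1
  p_1/q_1 = 55/2
  p_2/q_2 = 577/21
  p_3/q_3 = 1209/44
q_2 = 21 ≤ 25 < 44 = q_3, so the answer is 577/21.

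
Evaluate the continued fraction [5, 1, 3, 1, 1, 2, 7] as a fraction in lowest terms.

Using pₖ = aₖpₖ₋₁ + pₖ₋₂ and qₖ = aₖqₖ₋₁ + qₖ₋₂:
  k=0: a=5, p=5, q=1
  k=1: a=1, p=6, q=1
  k=2: a=3, p=23, q=4
  k=3: a=1, p=29, q=5
  k=4: a=1, p=52, q=9
  k=5: a=2, p=133, q=23
  k=6: a=7, p=983, q=170

983/170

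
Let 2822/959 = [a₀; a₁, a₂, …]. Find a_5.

2822 = 2·959 + 904   →  a_0 = 2
959 = 1·904 + 55   →  a_1 = 1
904 = 16·55 + 24   →  a_2 = 16
55 = 2·24 + 7   →  a_3 = 2
24 = 3·7 + 3   →  a_4 = 3
7 = 2·3 + 1   →  a_5 = 2

2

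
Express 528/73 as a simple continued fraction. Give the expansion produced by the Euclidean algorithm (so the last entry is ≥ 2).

528 = 7*73 + 17
73 = 4*17 + 5
17 = 3*5 + 2
5 = 2*2 + 1
2 = 2*1 + 0  (stop)
So 528/73 = [7; 4, 3, 2, 2].

[7; 4, 3, 2, 2]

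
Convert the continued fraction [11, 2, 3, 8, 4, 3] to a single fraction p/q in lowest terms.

8859/775

Fold from the inside: start with 3/1.
  4 + 1/3 = 13/3
  8 + 3/13 = 107/13
  3 + 13/107 = 334/107
  2 + 107/334 = 775/334
  11 + 334/775 = 8859/775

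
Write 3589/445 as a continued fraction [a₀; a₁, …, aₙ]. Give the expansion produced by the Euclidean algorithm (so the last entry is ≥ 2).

3589 = 8×445 + 29
445 = 15×29 + 10
29 = 2×10 + 9
10 = 1×9 + 1
9 = 9×1 + 0  (stop)
So 3589/445 = [8; 15, 2, 1, 9].

[8; 15, 2, 1, 9]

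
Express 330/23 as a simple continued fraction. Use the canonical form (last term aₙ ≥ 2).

330 = 14×23 + 8
23 = 2×8 + 7
8 = 1×7 + 1
7 = 7×1 + 0  (stop)
So 330/23 = [14; 2, 1, 7].

[14; 2, 1, 7]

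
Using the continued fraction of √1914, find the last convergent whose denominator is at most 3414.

√1914 = [43; 1, 2, 1, 86, …] (period length 4).
Convergents:
  p_0/q_0 = 43/1
  p_1/q_1 = 44/1
  p_2/q_2 = 131/3
  p_3/q_3 = 175/4
  p_4/q_4 = 15181/347
  p_5/q_5 = 15356/351
  p_6/q_6 = 45893/1049
  p_7/q_7 = 61249/1400
  p_8/q_8 = 5313307/121449
q_7 = 1400 ≤ 3414 < 121449 = q_8, so the answer is 61249/1400.

61249/1400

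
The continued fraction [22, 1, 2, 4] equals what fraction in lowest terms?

295/13

Fold from the inside: start with 4/1.
  2 + 1/4 = 9/4
  1 + 4/9 = 13/9
  22 + 9/13 = 295/13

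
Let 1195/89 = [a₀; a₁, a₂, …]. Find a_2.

2

1195 = 13·89 + 38   →  a_0 = 13
89 = 2·38 + 13   →  a_1 = 2
38 = 2·13 + 12   →  a_2 = 2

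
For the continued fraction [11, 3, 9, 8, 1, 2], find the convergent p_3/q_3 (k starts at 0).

Using pₖ = aₖpₖ₋₁ + pₖ₋₂, qₖ = aₖqₖ₋₁ + qₖ₋₂ (with p₋₁=1, p₋₂=0, q₋₁=0, q₋₂=1):
  k=0: a=11, p=11, q=1
  k=1: a=3, p=34, q=3
  k=2: a=9, p=317, q=28
  k=3: a=8, p=2570, q=227

2570/227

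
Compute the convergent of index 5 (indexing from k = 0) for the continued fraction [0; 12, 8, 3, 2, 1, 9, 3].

83/1006

Using pₖ = aₖpₖ₋₁ + pₖ₋₂, qₖ = aₖqₖ₋₁ + qₖ₋₂ (with p₋₁=1, p₋₂=0, q₋₁=0, q₋₂=1):
  k=0: a=0, p=0, q=1
  k=1: a=12, p=1, q=12
  k=2: a=8, p=8, q=97
  k=3: a=3, p=25, q=303
  k=4: a=2, p=58, q=703
  k=5: a=1, p=83, q=1006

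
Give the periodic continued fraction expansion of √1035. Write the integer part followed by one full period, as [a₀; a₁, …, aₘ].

[32; 5, 1, 5, 64]

a₀ = ⌊√1035⌋ = 32.
With m₀=0, d₀=1 and mₖ₊₁ = dₖaₖ − mₖ, dₖ₊₁ = (n − mₖ₊₁²)/dₖ, aₖ₊₁ = ⌊(a₀+mₖ₊₁)/dₖ₊₁⌋:
  k=1: m=32, d=11, a=5
  k=2: m=23, d=46, a=1
  k=3: m=23, d=11, a=5
  k=4: m=32, d=1, a=64
d=1 and a=2a₀=64 at k=4, so the next step gives (m, d) = (32, 11) again — its k=1 value — and the period has length 4.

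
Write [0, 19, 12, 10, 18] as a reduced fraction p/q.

2190/41791

Using pₖ = aₖpₖ₋₁ + pₖ₋₂ and qₖ = aₖqₖ₋₁ + qₖ₋₂:
  k=0: a=0, p=0, q=1
  k=1: a=19, p=1, q=19
  k=2: a=12, p=12, q=229
  k=3: a=10, p=121, q=2309
  k=4: a=18, p=2190, q=41791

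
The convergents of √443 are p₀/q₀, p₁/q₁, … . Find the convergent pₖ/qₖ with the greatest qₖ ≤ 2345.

18585/883

√443 = [21; 21, 42, …] (period length 2).
Convergents:
  p_0/q_0 = 21/1
  p_1/q_1 = 442/21
  p_2/q_2 = 18585/883
  p_3/q_3 = 390727/18564
q_2 = 883 ≤ 2345 < 18564 = q_3, so the answer is 18585/883.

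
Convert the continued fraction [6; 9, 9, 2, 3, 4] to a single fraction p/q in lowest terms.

Using pₖ = aₖpₖ₋₁ + pₖ₋₂ and qₖ = aₖqₖ₋₁ + qₖ₋₂:
  k=0: a=6, p=6, q=1
  k=1: a=9, p=55, q=9
  k=2: a=9, p=501, q=82
  k=3: a=2, p=1057, q=173
  k=4: a=3, p=3672, q=601
  k=5: a=4, p=15745, q=2577

15745/2577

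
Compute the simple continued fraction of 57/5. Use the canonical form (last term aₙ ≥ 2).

[11; 2, 2]

57 = 11*5 + 2
5 = 2*2 + 1
2 = 2*1 + 0  (stop)
So 57/5 = [11; 2, 2].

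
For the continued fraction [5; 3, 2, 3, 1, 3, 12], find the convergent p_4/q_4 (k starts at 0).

164/31

Using pₖ = aₖpₖ₋₁ + pₖ₋₂, qₖ = aₖqₖ₋₁ + qₖ₋₂ (with p₋₁=1, p₋₂=0, q₋₁=0, q₋₂=1):
  k=0: a=5, p=5, q=1
  k=1: a=3, p=16, q=3
  k=2: a=2, p=37, q=7
  k=3: a=3, p=127, q=24
  k=4: a=1, p=164, q=31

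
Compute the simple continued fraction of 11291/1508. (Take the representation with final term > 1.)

[7; 2, 19, 2, 1, 12]

11291 = 7·1508 + 735
1508 = 2·735 + 38
735 = 19·38 + 13
38 = 2·13 + 12
13 = 1·12 + 1
12 = 12·1 + 0  (stop)
So 11291/1508 = [7; 2, 19, 2, 1, 12].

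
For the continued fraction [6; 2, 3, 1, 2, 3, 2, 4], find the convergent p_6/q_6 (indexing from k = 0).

Using pₖ = aₖpₖ₋₁ + pₖ₋₂, qₖ = aₖqₖ₋₁ + qₖ₋₂ (with p₋₁=1, p₋₂=0, q₋₁=0, q₋₂=1):
  k=0: a=6, p=6, q=1
  k=1: a=2, p=13, q=2
  k=2: a=3, p=45, q=7
  k=3: a=1, p=58, q=9
  k=4: a=2, p=161, q=25
  k=5: a=3, p=541, q=84
  k=6: a=2, p=1243, q=193

1243/193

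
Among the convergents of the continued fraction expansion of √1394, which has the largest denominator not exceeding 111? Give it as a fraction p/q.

4107/110

√1394 = [37; 2, 1, 36, 1, 2, 74, …] (period length 6).
Convergents:
  p_0/q_0 = 37/1
  p_1/q_1 = 75/2
  p_2/q_2 = 112/3
  p_3/q_3 = 4107/110
  p_4/q_4 = 4219/113
q_3 = 110 ≤ 111 < 113 = q_4, so the answer is 4107/110.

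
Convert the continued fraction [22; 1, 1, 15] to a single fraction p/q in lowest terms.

698/31

Fold from the inside: start with 15/1.
  1 + 1/15 = 16/15
  1 + 15/16 = 31/16
  22 + 16/31 = 698/31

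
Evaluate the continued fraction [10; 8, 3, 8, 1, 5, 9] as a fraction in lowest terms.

127413/12590

Fold from the inside: start with 9/1.
  5 + 1/9 = 46/9
  1 + 9/46 = 55/46
  8 + 46/55 = 486/55
  3 + 55/486 = 1513/486
  8 + 486/1513 = 12590/1513
  10 + 1513/12590 = 127413/12590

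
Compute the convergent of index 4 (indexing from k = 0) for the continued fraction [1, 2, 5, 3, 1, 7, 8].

67/46

Using pₖ = aₖpₖ₋₁ + pₖ₋₂, qₖ = aₖqₖ₋₁ + qₖ₋₂ (with p₋₁=1, p₋₂=0, q₋₁=0, q₋₂=1):
  k=0: a=1, p=1, q=1
  k=1: a=2, p=3, q=2
  k=2: a=5, p=16, q=11
  k=3: a=3, p=51, q=35
  k=4: a=1, p=67, q=46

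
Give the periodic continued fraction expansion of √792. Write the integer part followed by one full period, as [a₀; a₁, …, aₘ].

[28; 7, 56]

a₀ = ⌊√792⌋ = 28.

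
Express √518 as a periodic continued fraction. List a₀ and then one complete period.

a₀ = ⌊√518⌋ = 22.
With m₀=0, d₀=1 and mₖ₊₁ = dₖaₖ − mₖ, dₖ₊₁ = (n − mₖ₊₁²)/dₖ, aₖ₊₁ = ⌊(a₀+mₖ₊₁)/dₖ₊₁⌋:
  k=1: m=22, d=34, a=1
  k=2: m=12, d=11, a=3
  k=3: m=21, d=7, a=6
  k=4: m=21, d=11, a=3
  k=5: m=12, d=34, a=1
  k=6: m=22, d=1, a=44
d=1 and a=2a₀=44 at k=6, so the next step gives (m, d) = (22, 34) again — its k=1 value — and the period has length 6.

[22; 1, 3, 6, 3, 1, 44]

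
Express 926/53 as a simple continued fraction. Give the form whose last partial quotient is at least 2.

926 = 17×53 + 25
53 = 2×25 + 3
25 = 8×3 + 1
3 = 3×1 + 0  (stop)
So 926/53 = [17; 2, 8, 3].

[17; 2, 8, 3]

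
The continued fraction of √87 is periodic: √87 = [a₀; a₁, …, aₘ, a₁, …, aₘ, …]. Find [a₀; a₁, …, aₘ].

a₀ = ⌊√87⌋ = 9.
With m₀=0, d₀=1 and mₖ₊₁ = dₖaₖ − mₖ, dₖ₊₁ = (n − mₖ₊₁²)/dₖ, aₖ₊₁ = ⌊(a₀+mₖ₊₁)/dₖ₊₁⌋:
  k=1: m=9, d=6, a=3
  k=2: m=9, d=1, a=18
d=1 and a=2a₀=18 at k=2, so the next step gives (m, d) = (9, 6) again — its k=1 value — and the period has length 2.

[9; 3, 18]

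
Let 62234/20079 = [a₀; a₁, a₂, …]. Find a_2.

18

62234 = 3·20079 + 1997   →  a_0 = 3
20079 = 10·1997 + 109   →  a_1 = 10
1997 = 18·109 + 35   →  a_2 = 18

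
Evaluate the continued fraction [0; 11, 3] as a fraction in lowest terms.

3/34

Fold from the inside: start with 3/1.
  11 + 1/3 = 34/3
  0 + 3/34 = 3/34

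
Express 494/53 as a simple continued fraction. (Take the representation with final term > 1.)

[9; 3, 8, 2]

494 = 9·53 + 17
53 = 3·17 + 2
17 = 8·2 + 1
2 = 2·1 + 0  (stop)
So 494/53 = [9; 3, 8, 2].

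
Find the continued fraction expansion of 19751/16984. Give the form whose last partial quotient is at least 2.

[1; 6, 7, 4, 9, 3, 3]

19751 = 1·16984 + 2767
16984 = 6·2767 + 382
2767 = 7·382 + 93
382 = 4·93 + 10
93 = 9·10 + 3
10 = 3·3 + 1
3 = 3·1 + 0  (stop)
So 19751/16984 = [1; 6, 7, 4, 9, 3, 3].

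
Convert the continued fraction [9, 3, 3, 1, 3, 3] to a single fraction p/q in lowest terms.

1489/160

Fold from the inside: start with 3/1.
  3 + 1/3 = 10/3
  1 + 3/10 = 13/10
  3 + 10/13 = 49/13
  3 + 13/49 = 160/49
  9 + 49/160 = 1489/160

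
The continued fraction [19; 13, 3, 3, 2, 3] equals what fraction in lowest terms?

Using pₖ = aₖpₖ₋₁ + pₖ₋₂ and qₖ = aₖqₖ₋₁ + qₖ₋₂:
  k=0: a=19, p=19, q=1
  k=1: a=13, p=248, q=13
  k=2: a=3, p=763, q=40
  k=3: a=3, p=2537, q=133
  k=4: a=2, p=5837, q=306
  k=5: a=3, p=20048, q=1051

20048/1051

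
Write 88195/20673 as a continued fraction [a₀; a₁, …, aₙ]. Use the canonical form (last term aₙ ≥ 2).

88195 = 4·20673 + 5503
20673 = 3·5503 + 4164
5503 = 1·4164 + 1339
4164 = 3·1339 + 147
1339 = 9·147 + 16
147 = 9·16 + 3
16 = 5·3 + 1
3 = 3·1 + 0  (stop)
So 88195/20673 = [4; 3, 1, 3, 9, 9, 5, 3].

[4; 3, 1, 3, 9, 9, 5, 3]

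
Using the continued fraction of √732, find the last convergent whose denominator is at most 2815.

26325/973

√732 = [27; 18, 54, …] (period length 2).
Convergents:
  p_0/q_0 = 27/1
  p_1/q_1 = 487/18
  p_2/q_2 = 26325/973
  p_3/q_3 = 474337/17532
q_2 = 973 ≤ 2815 < 17532 = q_3, so the answer is 26325/973.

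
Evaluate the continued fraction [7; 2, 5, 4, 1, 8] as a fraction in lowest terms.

3743/502

Fold from the inside: start with 8/1.
  1 + 1/8 = 9/8
  4 + 8/9 = 44/9
  5 + 9/44 = 229/44
  2 + 44/229 = 502/229
  7 + 229/502 = 3743/502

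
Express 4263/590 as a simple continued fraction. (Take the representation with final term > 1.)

[7; 4, 2, 3, 2, 2, 3]

4263 = 7·590 + 133
590 = 4·133 + 58
133 = 2·58 + 17
58 = 3·17 + 7
17 = 2·7 + 3
7 = 2·3 + 1
3 = 3·1 + 0  (stop)
So 4263/590 = [7; 4, 2, 3, 2, 2, 3].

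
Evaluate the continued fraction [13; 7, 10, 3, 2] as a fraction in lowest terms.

6715/511

Fold from the inside: start with 2/1.
  3 + 1/2 = 7/2
  10 + 2/7 = 72/7
  7 + 7/72 = 511/72
  13 + 72/511 = 6715/511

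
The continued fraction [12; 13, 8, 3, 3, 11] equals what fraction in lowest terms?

Using pₖ = aₖpₖ₋₁ + pₖ₋₂ and qₖ = aₖqₖ₋₁ + qₖ₋₂:
  k=0: a=12, p=12, q=1
  k=1: a=13, p=157, q=13
  k=2: a=8, p=1268, q=105
  k=3: a=3, p=3961, q=328
  k=4: a=3, p=13151, q=1089
  k=5: a=11, p=148622, q=12307

148622/12307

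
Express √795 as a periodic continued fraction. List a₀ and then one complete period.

[28; 5, 9, 5, 56]

a₀ = ⌊√795⌋ = 28.
With m₀=0, d₀=1 and mₖ₊₁ = dₖaₖ − mₖ, dₖ₊₁ = (n − mₖ₊₁²)/dₖ, aₖ₊₁ = ⌊(a₀+mₖ₊₁)/dₖ₊₁⌋:
  k=1: m=28, d=11, a=5
  k=2: m=27, d=6, a=9
  k=3: m=27, d=11, a=5
  k=4: m=28, d=1, a=56
d=1 and a=2a₀=56 at k=4, so the next step gives (m, d) = (28, 11) again — its k=1 value — and the period has length 4.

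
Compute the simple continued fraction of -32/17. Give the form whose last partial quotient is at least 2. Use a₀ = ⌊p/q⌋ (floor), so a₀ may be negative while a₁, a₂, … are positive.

[-2; 8, 2]

-32 = -2*17 + 2
17 = 8*2 + 1
2 = 2*1 + 0  (stop)
So -32/17 = [-2; 8, 2].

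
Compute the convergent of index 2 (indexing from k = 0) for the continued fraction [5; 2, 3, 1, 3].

Using pₖ = aₖpₖ₋₁ + pₖ₋₂, qₖ = aₖqₖ₋₁ + qₖ₋₂ (with p₋₁=1, p₋₂=0, q₋₁=0, q₋₂=1):
  k=0: a=5, p=5, q=1
  k=1: a=2, p=11, q=2
  k=2: a=3, p=38, q=7

38/7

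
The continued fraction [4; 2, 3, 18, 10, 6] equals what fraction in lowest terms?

Fold from the inside: start with 6/1.
  10 + 1/6 = 61/6
  18 + 6/61 = 1104/61
  3 + 61/1104 = 3373/1104
  2 + 1104/3373 = 7850/3373
  4 + 3373/7850 = 34773/7850

34773/7850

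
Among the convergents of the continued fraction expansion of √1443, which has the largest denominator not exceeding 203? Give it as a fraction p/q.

2887/76

√1443 = [37; 1, 74, …] (period length 2).
Convergents:
  p_0/q_0 = 37/1
  p_1/q_1 = 38/1
  p_2/q_2 = 2849/75
  p_3/q_3 = 2887/76
  p_4/q_4 = 216487/5699
q_3 = 76 ≤ 203 < 5699 = q_4, so the answer is 2887/76.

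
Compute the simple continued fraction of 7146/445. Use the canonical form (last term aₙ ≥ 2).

7146 = 16*445 + 26
445 = 17*26 + 3
26 = 8*3 + 2
3 = 1*2 + 1
2 = 2*1 + 0  (stop)
So 7146/445 = [16; 17, 8, 1, 2].

[16; 17, 8, 1, 2]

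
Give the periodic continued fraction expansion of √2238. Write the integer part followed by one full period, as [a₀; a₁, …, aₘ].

[47; 3, 3, 1, 30, 1, 3, 3, 94]

a₀ = ⌊√2238⌋ = 47.
With m₀=0, d₀=1 and mₖ₊₁ = dₖaₖ − mₖ, dₖ₊₁ = (n − mₖ₊₁²)/dₖ, aₖ₊₁ = ⌊(a₀+mₖ₊₁)/dₖ₊₁⌋:
  k=1: m=47, d=29, a=3
  k=2: m=40, d=22, a=3
  k=3: m=26, d=71, a=1
  k=4: m=45, d=3, a=30
  k=5: m=45, d=71, a=1
  k=6: m=26, d=22, a=3
  k=7: m=40, d=29, a=3
  k=8: m=47, d=1, a=94
d=1 and a=2a₀=94 at k=8, so the next step gives (m, d) = (47, 29) again — its k=1 value — and the period has length 8.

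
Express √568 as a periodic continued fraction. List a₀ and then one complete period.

a₀ = ⌊√568⌋ = 23.
With m₀=0, d₀=1 and mₖ₊₁ = dₖaₖ − mₖ, dₖ₊₁ = (n − mₖ₊₁²)/dₖ, aₖ₊₁ = ⌊(a₀+mₖ₊₁)/dₖ₊₁⌋:
  k=1: m=23, d=39, a=1
  k=2: m=16, d=8, a=4
  k=3: m=16, d=39, a=1
  k=4: m=23, d=1, a=46
d=1 and a=2a₀=46 at k=4, so the next step gives (m, d) = (23, 39) again — its k=1 value — and the period has length 4.

[23; 1, 4, 1, 46]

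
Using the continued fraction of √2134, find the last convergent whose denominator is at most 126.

√2134 = [46; 5, 8, 5, 92, …] (period length 4).
Convergents:
  p_0/q_0 = 46/1
  p_1/q_1 = 231/5
  p_2/q_2 = 1894/41
  p_3/q_3 = 9701/210
q_2 = 41 ≤ 126 < 210 = q_3, so the answer is 1894/41.

1894/41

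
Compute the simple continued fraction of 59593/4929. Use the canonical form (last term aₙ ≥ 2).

59593 = 12·4929 + 445
4929 = 11·445 + 34
445 = 13·34 + 3
34 = 11·3 + 1
3 = 3·1 + 0  (stop)
So 59593/4929 = [12; 11, 13, 11, 3].

[12; 11, 13, 11, 3]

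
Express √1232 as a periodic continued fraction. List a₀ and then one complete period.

[35; 10, 70]

a₀ = ⌊√1232⌋ = 35.
With m₀=0, d₀=1 and mₖ₊₁ = dₖaₖ − mₖ, dₖ₊₁ = (n − mₖ₊₁²)/dₖ, aₖ₊₁ = ⌊(a₀+mₖ₊₁)/dₖ₊₁⌋:
  k=1: m=35, d=7, a=10
  k=2: m=35, d=1, a=70
d=1 and a=2a₀=70 at k=2, so the next step gives (m, d) = (35, 7) again — its k=1 value — and the period has length 2.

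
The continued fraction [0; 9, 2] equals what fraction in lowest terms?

2/19

Fold from the inside: start with 2/1.
  9 + 1/2 = 19/2
  0 + 2/19 = 2/19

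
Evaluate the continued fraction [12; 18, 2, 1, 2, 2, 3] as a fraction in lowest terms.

Fold from the inside: start with 3/1.
  2 + 1/3 = 7/3
  2 + 3/7 = 17/7
  1 + 7/17 = 24/17
  2 + 17/24 = 65/24
  18 + 24/65 = 1194/65
  12 + 65/1194 = 14393/1194

14393/1194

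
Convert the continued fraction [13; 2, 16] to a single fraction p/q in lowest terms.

Using pₖ = aₖpₖ₋₁ + pₖ₋₂ and qₖ = aₖqₖ₋₁ + qₖ₋₂:
  k=0: a=13, p=13, q=1
  k=1: a=2, p=27, q=2
  k=2: a=16, p=445, q=33

445/33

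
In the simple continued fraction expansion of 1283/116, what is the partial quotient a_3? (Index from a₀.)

1283 = 11·116 + 7   →  a_0 = 11
116 = 16·7 + 4   →  a_1 = 16
7 = 1·4 + 3   →  a_2 = 1
4 = 1·3 + 1   →  a_3 = 1

1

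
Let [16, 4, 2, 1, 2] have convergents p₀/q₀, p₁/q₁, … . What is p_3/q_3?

Using pₖ = aₖpₖ₋₁ + pₖ₋₂, qₖ = aₖqₖ₋₁ + qₖ₋₂ (with p₋₁=1, p₋₂=0, q₋₁=0, q₋₂=1):
  k=0: a=16, p=16, q=1
  k=1: a=4, p=65, q=4
  k=2: a=2, p=146, q=9
  k=3: a=1, p=211, q=13

211/13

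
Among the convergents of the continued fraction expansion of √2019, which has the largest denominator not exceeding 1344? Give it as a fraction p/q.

√2019 = [44; 1, 13, 1, 88, …] (period length 4).
Convergents:
  p_0/q_0 = 44/1
  p_1/q_1 = 45/1
  p_2/q_2 = 629/14
  p_3/q_3 = 674/15
  p_4/q_4 = 59941/1334
  p_5/q_5 = 60615/1349
q_4 = 1334 ≤ 1344 < 1349 = q_5, so the answer is 59941/1334.

59941/1334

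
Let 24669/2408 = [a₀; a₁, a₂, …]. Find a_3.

3

24669 = 10·2408 + 589   →  a_0 = 10
2408 = 4·589 + 52   →  a_1 = 4
589 = 11·52 + 17   →  a_2 = 11
52 = 3·17 + 1   →  a_3 = 3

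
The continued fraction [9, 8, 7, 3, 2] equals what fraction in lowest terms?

3786/415

Fold from the inside: start with 2/1.
  3 + 1/2 = 7/2
  7 + 2/7 = 51/7
  8 + 7/51 = 415/51
  9 + 51/415 = 3786/415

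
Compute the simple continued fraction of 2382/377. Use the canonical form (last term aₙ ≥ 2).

2382 = 6*377 + 120
377 = 3*120 + 17
120 = 7*17 + 1
17 = 17*1 + 0  (stop)
So 2382/377 = [6; 3, 7, 17].

[6; 3, 7, 17]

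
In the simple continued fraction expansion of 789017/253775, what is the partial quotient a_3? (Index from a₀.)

789017 = 3·253775 + 27692   →  a_0 = 3
253775 = 9·27692 + 4547   →  a_1 = 9
27692 = 6·4547 + 410   →  a_2 = 6
4547 = 11·410 + 37   →  a_3 = 11

11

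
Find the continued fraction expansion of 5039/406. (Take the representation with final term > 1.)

[12; 2, 2, 3, 7, 1, 2]

5039 = 12×406 + 167
406 = 2×167 + 72
167 = 2×72 + 23
72 = 3×23 + 3
23 = 7×3 + 2
3 = 1×2 + 1
2 = 2×1 + 0  (stop)
So 5039/406 = [12; 2, 2, 3, 7, 1, 2].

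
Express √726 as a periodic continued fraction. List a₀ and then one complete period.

a₀ = ⌊√726⌋ = 26.
With m₀=0, d₀=1 and mₖ₊₁ = dₖaₖ − mₖ, dₖ₊₁ = (n − mₖ₊₁²)/dₖ, aₖ₊₁ = ⌊(a₀+mₖ₊₁)/dₖ₊₁⌋:
  k=1: m=26, d=50, a=1
  k=2: m=24, d=3, a=16
  k=3: m=24, d=50, a=1
  k=4: m=26, d=1, a=52
d=1 and a=2a₀=52 at k=4, so the next step gives (m, d) = (26, 50) again — its k=1 value — and the period has length 4.

[26; 1, 16, 1, 52]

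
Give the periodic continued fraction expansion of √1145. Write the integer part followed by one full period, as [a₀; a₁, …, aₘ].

a₀ = ⌊√1145⌋ = 33.
With m₀=0, d₀=1 and mₖ₊₁ = dₖaₖ − mₖ, dₖ₊₁ = (n − mₖ₊₁²)/dₖ, aₖ₊₁ = ⌊(a₀+mₖ₊₁)/dₖ₊₁⌋:
  k=1: m=33, d=56, a=1
  k=2: m=23, d=11, a=5
  k=3: m=32, d=11, a=5
  k=4: m=23, d=56, a=1
  k=5: m=33, d=1, a=66
d=1 and a=2a₀=66 at k=5, so the next step gives (m, d) = (33, 56) again — its k=1 value — and the period has length 5.

[33; 1, 5, 5, 1, 66]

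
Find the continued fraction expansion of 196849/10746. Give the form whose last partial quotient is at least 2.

196849 = 18×10746 + 3421
10746 = 3×3421 + 483
3421 = 7×483 + 40
483 = 12×40 + 3
40 = 13×3 + 1
3 = 3×1 + 0  (stop)
So 196849/10746 = [18; 3, 7, 12, 13, 3].

[18; 3, 7, 12, 13, 3]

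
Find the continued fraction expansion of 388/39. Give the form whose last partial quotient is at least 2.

[9; 1, 18, 2]

388 = 9·39 + 37
39 = 1·37 + 2
37 = 18·2 + 1
2 = 2·1 + 0  (stop)
So 388/39 = [9; 1, 18, 2].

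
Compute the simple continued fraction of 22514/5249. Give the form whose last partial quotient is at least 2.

22514 = 4*5249 + 1518
5249 = 3*1518 + 695
1518 = 2*695 + 128
695 = 5*128 + 55
128 = 2*55 + 18
55 = 3*18 + 1
18 = 18*1 + 0  (stop)
So 22514/5249 = [4; 3, 2, 5, 2, 3, 18].

[4; 3, 2, 5, 2, 3, 18]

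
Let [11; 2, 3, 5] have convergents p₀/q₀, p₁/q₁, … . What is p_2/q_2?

Using pₖ = aₖpₖ₋₁ + pₖ₋₂, qₖ = aₖqₖ₋₁ + qₖ₋₂ (with p₋₁=1, p₋₂=0, q₋₁=0, q₋₂=1):
  k=0: a=11, p=11, q=1
  k=1: a=2, p=23, q=2
  k=2: a=3, p=80, q=7

80/7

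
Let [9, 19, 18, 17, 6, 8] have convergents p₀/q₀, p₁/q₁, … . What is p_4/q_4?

320847/35443

Using pₖ = aₖpₖ₋₁ + pₖ₋₂, qₖ = aₖqₖ₋₁ + qₖ₋₂ (with p₋₁=1, p₋₂=0, q₋₁=0, q₋₂=1):
  k=0: a=9, p=9, q=1
  k=1: a=19, p=172, q=19
  k=2: a=18, p=3105, q=343
  k=3: a=17, p=52957, q=5850
  k=4: a=6, p=320847, q=35443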